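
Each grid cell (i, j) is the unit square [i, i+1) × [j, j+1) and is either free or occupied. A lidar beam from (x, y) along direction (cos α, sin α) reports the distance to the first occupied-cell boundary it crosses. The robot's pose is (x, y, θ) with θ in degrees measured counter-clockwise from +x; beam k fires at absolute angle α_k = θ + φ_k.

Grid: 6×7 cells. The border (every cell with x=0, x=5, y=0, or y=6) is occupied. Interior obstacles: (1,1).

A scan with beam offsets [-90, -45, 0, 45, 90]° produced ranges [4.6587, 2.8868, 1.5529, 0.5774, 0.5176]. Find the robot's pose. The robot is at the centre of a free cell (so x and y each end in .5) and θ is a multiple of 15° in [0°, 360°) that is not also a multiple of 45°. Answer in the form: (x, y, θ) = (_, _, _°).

The pose lattice has 19·16 = 304 candidates. Test each by forward raycasting.
  (3.5, 1.5, 75°): beam 1 = 1.5529 ≠ 4.6587 ✗
  (1.5, 4.5, 120°): beam 1 = 3.0000 ≠ 4.6587 ✗
  (3.5, 2.5, 75°): beam 1 = 1.5529 ≠ 4.6587 ✗
  (2.5, 3.5, 15°): beam 1 = 2.5882 ≠ 4.6587 ✗
  (2.5, 4.5, 120°): beam 1 = 2.8868 ≠ 4.6587 ✗
  …
  (3.5, 1.5, 195°): r_1=4.6587, r_2=2.8868, r_3=1.5529, r_4=0.5774, r_5=0.5176 — all match ✓
Unique over the lattice → pose = (3.5, 1.5, 195°).

(x, y, θ) = (3.5, 1.5, 195°)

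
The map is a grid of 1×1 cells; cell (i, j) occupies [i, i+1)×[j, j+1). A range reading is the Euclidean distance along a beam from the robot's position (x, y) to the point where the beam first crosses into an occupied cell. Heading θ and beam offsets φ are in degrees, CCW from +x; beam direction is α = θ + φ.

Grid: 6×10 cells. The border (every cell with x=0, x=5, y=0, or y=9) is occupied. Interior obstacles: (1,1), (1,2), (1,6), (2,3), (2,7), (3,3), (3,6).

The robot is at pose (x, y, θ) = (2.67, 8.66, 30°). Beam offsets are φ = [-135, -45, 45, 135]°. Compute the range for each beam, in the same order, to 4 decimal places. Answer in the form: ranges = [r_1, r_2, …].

ranges = [0.6833, 2.4122, 0.3520, 1.3137]

beam 1: φ=-135°, α=255°
  dir = (cos 255°, sin 255°) = (-0.2588, -0.9659); from cell (2,8)
  next x-line at t=2.5887, next y-line at t=0.6833; Δt_x=3.8637, Δt_y=1.0353
    y: enter (2,7) at t=0.6833 ← occupied
  → r_1 = 0.6833
beam 2: φ=-45°, α=345°
  dir = (cos 345°, sin 345°) = (0.9659, -0.2588); from cell (2,8)
  next x-line at t=0.3416, next y-line at t=2.5500; Δt_x=1.0353, Δt_y=3.8637
    x: enter (3,8) at t=0.3416
    x: enter (4,8) at t=1.3769
    x: enter (5,8) at t=2.4122 ← occupied
  → r_2 = 2.4122
beam 3: φ=45°, α=75°
  dir = (cos 75°, sin 75°) = (0.2588, 0.9659); from cell (2,8)
  next x-line at t=1.2750, next y-line at t=0.3520; Δt_x=3.8637, Δt_y=1.0353
    y: enter (2,9) at t=0.3520 ← occupied
  → r_3 = 0.3520
beam 4: φ=135°, α=165°
  dir = (cos 165°, sin 165°) = (-0.9659, 0.2588); from cell (2,8)
  next x-line at t=0.6936, next y-line at t=1.3137; Δt_x=1.0353, Δt_y=3.8637
    x: enter (1,8) at t=0.6936
    y: enter (1,9) at t=1.3137 ← occupied
  → r_4 = 1.3137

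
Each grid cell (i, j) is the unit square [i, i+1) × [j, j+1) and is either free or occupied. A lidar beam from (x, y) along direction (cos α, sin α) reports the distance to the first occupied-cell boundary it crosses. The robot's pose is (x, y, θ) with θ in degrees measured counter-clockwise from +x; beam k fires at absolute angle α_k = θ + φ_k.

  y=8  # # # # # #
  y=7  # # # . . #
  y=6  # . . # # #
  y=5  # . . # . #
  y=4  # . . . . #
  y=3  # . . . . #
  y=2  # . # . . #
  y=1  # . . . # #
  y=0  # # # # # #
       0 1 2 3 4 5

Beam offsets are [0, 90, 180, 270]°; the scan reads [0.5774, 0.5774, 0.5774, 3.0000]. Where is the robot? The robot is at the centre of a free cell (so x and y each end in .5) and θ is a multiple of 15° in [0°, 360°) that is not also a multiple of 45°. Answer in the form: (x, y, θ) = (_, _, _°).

The pose lattice has 21·16 = 336 candidates. Test each by forward raycasting.
  (2.5, 6.5, 210°): beam 1 = 1.7321 ≠ 0.5774 ✗
  (4.5, 4.5, 150°): beam 1 = 1.0000 ≠ 0.5774 ✗
  (2.5, 5.5, 285°): beam 1 = 4.6587 ≠ 0.5774 ✗
  (1.5, 3.5, 300°): beam 1 = 1.0000 ≠ 0.5774 ✗
  …
  (4.5, 5.5, 330°): r_1=0.5774, r_2=0.5774, r_3=0.5774, r_4=3.0000 — all match ✓
Only this pose fits every beam.

(x, y, θ) = (4.5, 5.5, 330°)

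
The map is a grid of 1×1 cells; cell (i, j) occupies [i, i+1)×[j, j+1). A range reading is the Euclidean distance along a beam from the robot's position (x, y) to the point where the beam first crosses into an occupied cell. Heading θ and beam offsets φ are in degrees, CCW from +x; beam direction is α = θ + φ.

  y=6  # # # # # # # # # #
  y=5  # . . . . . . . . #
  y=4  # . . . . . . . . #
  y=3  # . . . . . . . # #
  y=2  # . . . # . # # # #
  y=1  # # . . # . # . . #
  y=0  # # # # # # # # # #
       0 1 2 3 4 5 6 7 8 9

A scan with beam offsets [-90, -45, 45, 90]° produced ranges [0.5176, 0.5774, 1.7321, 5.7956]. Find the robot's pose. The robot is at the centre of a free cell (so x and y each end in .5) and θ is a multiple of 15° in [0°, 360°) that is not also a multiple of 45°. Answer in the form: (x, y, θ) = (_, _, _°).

The pose lattice has 32·16 = 512 candidates. Test each by forward raycasting.
  (7.5, 1.5, 15°): beam 2 = 1.0000 ≠ 0.5774 ✗
  (5.5, 5.5, 285°): beam 1 = 4.6587 ≠ 0.5176 ✗
  (4.5, 5.5, 15°): beam 1 = 4.6587 ≠ 0.5176 ✗
  (4.5, 5.5, 120°): beam 1 = 1.0000 ≠ 0.5176 ✗
  (3.5, 1.5, 330°): beam 1 = 0.5774 ≠ 0.5176 ✗
  …
  (8.5, 4.5, 75°): r_1=0.5176, r_2=0.5774, r_3=1.7321, r_4=5.7956 — all match ✓
No second candidate reproduces the full scan.

(x, y, θ) = (8.5, 4.5, 75°)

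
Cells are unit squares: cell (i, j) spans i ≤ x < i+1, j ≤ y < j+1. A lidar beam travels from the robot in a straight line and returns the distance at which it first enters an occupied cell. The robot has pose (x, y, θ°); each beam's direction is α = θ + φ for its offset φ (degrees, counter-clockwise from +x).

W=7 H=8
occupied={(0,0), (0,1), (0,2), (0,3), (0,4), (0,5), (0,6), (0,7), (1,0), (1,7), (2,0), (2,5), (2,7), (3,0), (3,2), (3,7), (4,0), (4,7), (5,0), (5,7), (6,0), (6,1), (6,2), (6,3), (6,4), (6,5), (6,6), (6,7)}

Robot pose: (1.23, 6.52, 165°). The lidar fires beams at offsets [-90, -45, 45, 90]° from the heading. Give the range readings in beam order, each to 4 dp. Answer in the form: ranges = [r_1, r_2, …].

beam 1: φ=-90°, α=75°
  direction (0.2588, 0.9659); cell (1,6); t to first gridline: x 2.9751, y 0.4969 (then +3.8637 / +1.0353)
    (1,7) via y @ 0.4969  # hit
  → r_1 = 0.4969
beam 2: φ=-45°, α=120°
  direction (-0.5000, 0.8660); cell (1,6); t to first gridline: x 0.4600, y 0.5543 (then +2.0000 / +1.1547)
    (0,6) via x @ 0.4600  # hit
  → r_2 = 0.4600
beam 3: φ=45°, α=210°
  direction (-0.8660, -0.5000); cell (1,6); t to first gridline: x 0.2656, y 1.0400 (then +1.1547 / +2.0000)
    (0,6) via x @ 0.2656  # hit
  → r_3 = 0.2656
beam 4: φ=90°, α=255°
  direction (-0.2588, -0.9659); cell (1,6); t to first gridline: x 0.8887, y 0.5383 (then +3.8637 / +1.0353)
    (1,5) via y @ 0.5383
    (0,5) via x @ 0.8887  # hit
  → r_4 = 0.8887

ranges = [0.4969, 0.4600, 0.2656, 0.8887]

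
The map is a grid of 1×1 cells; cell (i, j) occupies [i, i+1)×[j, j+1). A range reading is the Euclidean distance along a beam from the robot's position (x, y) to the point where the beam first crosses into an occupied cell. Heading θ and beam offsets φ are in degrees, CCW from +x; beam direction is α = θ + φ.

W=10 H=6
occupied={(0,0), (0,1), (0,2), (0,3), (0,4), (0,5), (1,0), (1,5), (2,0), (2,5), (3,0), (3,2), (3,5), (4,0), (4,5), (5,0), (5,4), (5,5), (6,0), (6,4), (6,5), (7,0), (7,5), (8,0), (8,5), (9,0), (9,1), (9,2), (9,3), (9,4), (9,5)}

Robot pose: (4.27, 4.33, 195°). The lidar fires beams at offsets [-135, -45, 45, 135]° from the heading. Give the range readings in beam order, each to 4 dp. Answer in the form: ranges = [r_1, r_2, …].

beam 1: φ=-135°, α=60°
  d=(0.5000,0.8660)  start (4,4)  tX=1.4600 tY=0.7736  stride 1/|dx|=2.0000 1/|dy|=1.1547
    cross y-line → (4,5), t=0.7736 (wall)
  → r_1 = 0.7736
beam 2: φ=-45°, α=150°
  d=(-0.8660,0.5000)  start (4,4)  tX=0.3118 tY=1.3400  stride 1/|dx|=1.1547 1/|dy|=2.0000
    cross x-line → (3,4), t=0.3118
    cross y-line → (3,5), t=1.3400 (wall)
  → r_2 = 1.3400
beam 3: φ=45°, α=240°
  d=(-0.5000,-0.8660)  start (4,4)  tX=0.5400 tY=0.3811  stride 1/|dx|=2.0000 1/|dy|=1.1547
    cross y-line → (4,3), t=0.3811
    cross x-line → (3,3), t=0.5400
    cross y-line → (3,2), t=1.5358 (wall)
  → r_3 = 1.5358
beam 4: φ=135°, α=330°
  d=(0.8660,-0.5000)  start (4,4)  tX=0.8429 tY=0.6600  stride 1/|dx|=1.1547 1/|dy|=2.0000
    cross y-line → (4,3), t=0.6600
    cross x-line → (5,3), t=0.8429
    cross x-line → (6,3), t=1.9976
    cross y-line → (6,2), t=2.6600
    cross x-line → (7,2), t=3.1523
    cross x-line → (8,2), t=4.3070
    cross y-line → (8,1), t=4.6600
    cross x-line → (9,1), t=5.4617 (wall)
  → r_4 = 5.4617

ranges = [0.7736, 1.3400, 1.5358, 5.4617]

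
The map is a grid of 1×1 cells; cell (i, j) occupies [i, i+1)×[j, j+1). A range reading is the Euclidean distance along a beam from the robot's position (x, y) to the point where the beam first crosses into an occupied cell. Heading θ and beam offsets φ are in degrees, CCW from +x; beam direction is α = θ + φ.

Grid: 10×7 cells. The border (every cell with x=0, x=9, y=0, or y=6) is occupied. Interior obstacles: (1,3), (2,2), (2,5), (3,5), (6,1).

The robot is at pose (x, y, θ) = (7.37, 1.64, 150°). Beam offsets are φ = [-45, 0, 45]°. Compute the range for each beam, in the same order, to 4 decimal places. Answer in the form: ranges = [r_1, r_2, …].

ranges = [4.5138, 0.4272, 0.3831]

beam 1: φ=-45°, α=105°
  d=(-0.2588,0.9659)  start (7,1)  tX=1.4296 tY=0.3727  stride 1/|dx|=3.8637 1/|dy|=1.0353
    cross y-line → (7,2), t=0.3727
    cross y-line → (7,3), t=1.4080
    cross x-line → (6,3), t=1.4296
    cross y-line → (6,4), t=2.4433
    cross y-line → (6,5), t=3.4785
    cross y-line → (6,6), t=4.5138 (wall)
  → r_1 = 4.5138
beam 2: φ=0°, α=150°
  d=(-0.8660,0.5000)  start (7,1)  tX=0.4272 tY=0.7200  stride 1/|dx|=1.1547 1/|dy|=2.0000
    cross x-line → (6,1), t=0.4272 (wall)
  → r_2 = 0.4272
beam 3: φ=45°, α=195°
  d=(-0.9659,-0.2588)  start (7,1)  tX=0.3831 tY=2.4728  stride 1/|dx|=1.0353 1/|dy|=3.8637
    cross x-line → (6,1), t=0.3831 (wall)
  → r_3 = 0.3831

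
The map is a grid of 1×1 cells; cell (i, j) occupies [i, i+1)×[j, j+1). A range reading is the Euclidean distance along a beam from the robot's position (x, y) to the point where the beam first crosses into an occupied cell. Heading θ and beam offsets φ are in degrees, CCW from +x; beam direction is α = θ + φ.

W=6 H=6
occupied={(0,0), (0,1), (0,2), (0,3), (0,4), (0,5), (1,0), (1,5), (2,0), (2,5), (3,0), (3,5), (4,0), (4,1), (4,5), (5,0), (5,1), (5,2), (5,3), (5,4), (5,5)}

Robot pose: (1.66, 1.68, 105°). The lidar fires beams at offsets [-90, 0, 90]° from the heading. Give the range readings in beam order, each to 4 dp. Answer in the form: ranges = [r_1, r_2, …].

beam 1: φ=-90°, α=15°
  d=(0.9659,0.2588)  start (1,1)  tX=0.3520 tY=1.2364  stride 1/|dx|=1.0353 1/|dy|=3.8637
    cross x-line → (2,1), t=0.3520
    cross y-line → (2,2), t=1.2364
    cross x-line → (3,2), t=1.3873
    cross x-line → (4,2), t=2.4225
    cross x-line → (5,2), t=3.4578 (wall)
  → r_1 = 3.4578
beam 2: φ=0°, α=105°
  d=(-0.2588,0.9659)  start (1,1)  tX=2.5500 tY=0.3313  stride 1/|dx|=3.8637 1/|dy|=1.0353
    cross y-line → (1,2), t=0.3313
    cross y-line → (1,3), t=1.3666
    cross y-line → (1,4), t=2.4018
    cross x-line → (0,4), t=2.5500 (wall)
  → r_2 = 2.5500
beam 3: φ=90°, α=195°
  d=(-0.9659,-0.2588)  start (1,1)  tX=0.6833 tY=2.6273  stride 1/|dx|=1.0353 1/|dy|=3.8637
    cross x-line → (0,1), t=0.6833 (wall)
  → r_3 = 0.6833

ranges = [3.4578, 2.5500, 0.6833]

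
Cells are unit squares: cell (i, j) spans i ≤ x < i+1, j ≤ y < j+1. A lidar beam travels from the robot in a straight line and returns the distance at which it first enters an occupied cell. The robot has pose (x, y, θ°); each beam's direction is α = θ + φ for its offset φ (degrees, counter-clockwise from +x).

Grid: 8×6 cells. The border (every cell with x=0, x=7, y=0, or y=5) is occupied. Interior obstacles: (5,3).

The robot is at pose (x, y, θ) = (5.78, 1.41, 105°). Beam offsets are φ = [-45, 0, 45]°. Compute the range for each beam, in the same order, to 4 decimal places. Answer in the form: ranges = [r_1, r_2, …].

ranges = [2.4400, 1.6461, 5.5195]

beam 1: φ=-45°, α=60°
  d=(0.5000,0.8660)  start (5,1)  tX=0.4400 tY=0.6813  stride 1/|dx|=2.0000 1/|dy|=1.1547
    cross x-line → (6,1), t=0.4400
    cross y-line → (6,2), t=0.6813
    cross y-line → (6,3), t=1.8360
    cross x-line → (7,3), t=2.4400 (wall)
  → r_1 = 2.4400
beam 2: φ=0°, α=105°
  d=(-0.2588,0.9659)  start (5,1)  tX=3.0137 tY=0.6108  stride 1/|dx|=3.8637 1/|dy|=1.0353
    cross y-line → (5,2), t=0.6108
    cross y-line → (5,3), t=1.6461 (wall)
  → r_2 = 1.6461
beam 3: φ=45°, α=150°
  d=(-0.8660,0.5000)  start (5,1)  tX=0.9007 tY=1.1800  stride 1/|dx|=1.1547 1/|dy|=2.0000
    cross x-line → (4,1), t=0.9007
    cross y-line → (4,2), t=1.1800
    cross x-line → (3,2), t=2.0554
    cross y-line → (3,3), t=3.1800
    cross x-line → (2,3), t=3.2101
    cross x-line → (1,3), t=4.3648
    cross y-line → (1,4), t=5.1800
    cross x-line → (0,4), t=5.5195 (wall)
  → r_3 = 5.5195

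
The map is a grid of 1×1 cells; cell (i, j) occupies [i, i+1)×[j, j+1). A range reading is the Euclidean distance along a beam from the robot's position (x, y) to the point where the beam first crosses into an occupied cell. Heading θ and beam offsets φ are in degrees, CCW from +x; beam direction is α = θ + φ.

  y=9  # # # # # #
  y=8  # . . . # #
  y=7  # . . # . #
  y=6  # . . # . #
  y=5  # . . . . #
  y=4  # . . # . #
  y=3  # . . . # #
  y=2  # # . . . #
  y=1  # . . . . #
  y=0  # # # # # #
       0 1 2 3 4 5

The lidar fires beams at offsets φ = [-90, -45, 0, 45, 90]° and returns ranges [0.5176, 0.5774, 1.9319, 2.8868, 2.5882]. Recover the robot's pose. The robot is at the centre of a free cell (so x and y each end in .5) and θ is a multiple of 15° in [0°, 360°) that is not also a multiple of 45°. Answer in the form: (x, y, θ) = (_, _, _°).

(x, y, θ) = (2.5, 1.5, 345°)

Candidates: 26 free-cell centres × 16 headings = 416 poses. Raycast each; keep the one whose scan matches to 4 dp.
  (1.5, 8.5, 345°): beam 1 = 1.9319 ≠ 0.5176 ✗
  (3.5, 2.5, 210°): beam 1 = 5.0000 ≠ 0.5176 ✗
  (1.5, 6.5, 210°): beam 1 = 1.0000 ≠ 0.5176 ✗
  (4.5, 6.5, 285°): beam 2 = 1.7321 ≠ 0.5774 ✗
  …
  (2.5, 1.5, 345°): r_1=0.5176, r_2=0.5774, r_3=1.9319, r_4=2.8868, r_5=2.5882 — all match ✓
Unique over the lattice → pose = (2.5, 1.5, 345°).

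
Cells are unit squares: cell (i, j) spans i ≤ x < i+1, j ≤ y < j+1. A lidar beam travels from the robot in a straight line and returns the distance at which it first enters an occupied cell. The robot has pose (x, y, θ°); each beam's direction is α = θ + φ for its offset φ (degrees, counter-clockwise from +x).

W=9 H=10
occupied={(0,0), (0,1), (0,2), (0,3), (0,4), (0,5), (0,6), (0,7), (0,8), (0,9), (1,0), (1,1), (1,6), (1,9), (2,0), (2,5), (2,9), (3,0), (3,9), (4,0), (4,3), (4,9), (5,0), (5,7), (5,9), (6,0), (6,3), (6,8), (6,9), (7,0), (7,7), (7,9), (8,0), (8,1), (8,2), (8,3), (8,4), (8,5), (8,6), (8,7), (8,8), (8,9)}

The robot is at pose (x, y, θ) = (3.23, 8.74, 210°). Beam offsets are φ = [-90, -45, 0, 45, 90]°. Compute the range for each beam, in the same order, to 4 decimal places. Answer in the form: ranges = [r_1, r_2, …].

beam 1: φ=-90°, α=120°
  dir = (cos 120°, sin 120°) = (-0.5000, 0.8660); from cell (3,8)
  next x-line at t=0.4600, next y-line at t=0.3002; Δt_x=2.0000, Δt_y=1.1547
    y: enter (3,9) at t=0.3002 ← occupied
  → r_1 = 0.3002
beam 2: φ=-45°, α=165°
  dir = (cos 165°, sin 165°) = (-0.9659, 0.2588); from cell (3,8)
  next x-line at t=0.2381, next y-line at t=1.0046; Δt_x=1.0353, Δt_y=3.8637
    x: enter (2,8) at t=0.2381
    y: enter (2,9) at t=1.0046 ← occupied
  → r_2 = 1.0046
beam 3: φ=0°, α=210°
  dir = (cos 210°, sin 210°) = (-0.8660, -0.5000); from cell (3,8)
  next x-line at t=0.2656, next y-line at t=1.4800; Δt_x=1.1547, Δt_y=2.0000
    x: enter (2,8) at t=0.2656
    x: enter (1,8) at t=1.4203
    y: enter (1,7) at t=1.4800
    x: enter (0,7) at t=2.5750 ← occupied
  → r_3 = 2.5750
beam 4: φ=45°, α=255°
  dir = (cos 255°, sin 255°) = (-0.2588, -0.9659); from cell (3,8)
  next x-line at t=0.8887, next y-line at t=0.7661; Δt_x=3.8637, Δt_y=1.0353
    y: enter (3,7) at t=0.7661
    x: enter (2,7) at t=0.8887
    y: enter (2,6) at t=1.8014
    y: enter (2,5) at t=2.8367 ← occupied
  → r_4 = 2.8367
beam 5: φ=90°, α=300°
  dir = (cos 300°, sin 300°) = (0.5000, -0.8660); from cell (3,8)
  next x-line at t=1.5400, next y-line at t=0.8545; Δt_x=2.0000, Δt_y=1.1547
    y: enter (3,7) at t=0.8545
    x: enter (4,7) at t=1.5400
    y: enter (4,6) at t=2.0092
    y: enter (4,5) at t=3.1639
    x: enter (5,5) at t=3.5400
    y: enter (5,4) at t=4.3186
    y: enter (5,3) at t=5.4733
    x: enter (6,3) at t=5.5400 ← occupied
  → r_5 = 5.5400

ranges = [0.3002, 1.0046, 2.5750, 2.8367, 5.5400]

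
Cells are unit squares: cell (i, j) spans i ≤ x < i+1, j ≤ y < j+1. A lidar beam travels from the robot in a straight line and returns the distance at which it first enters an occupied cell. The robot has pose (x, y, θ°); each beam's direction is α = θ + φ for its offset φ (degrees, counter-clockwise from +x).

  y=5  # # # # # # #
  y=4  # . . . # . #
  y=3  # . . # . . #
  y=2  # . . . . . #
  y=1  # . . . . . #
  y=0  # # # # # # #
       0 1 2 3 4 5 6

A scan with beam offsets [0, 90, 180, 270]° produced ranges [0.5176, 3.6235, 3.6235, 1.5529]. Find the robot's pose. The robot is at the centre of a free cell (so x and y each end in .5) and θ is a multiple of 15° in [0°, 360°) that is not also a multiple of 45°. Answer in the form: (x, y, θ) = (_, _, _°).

Enumerate (i+0.5, j+0.5, θ) over the 18 free cells and 16 admissible headings. For each, cast all 4 beams and compare to the given ranges.
  (3.5, 1.5, 75°): beam 1 = 1.5529 ≠ 0.5176 ✗
  (2.5, 4.5, 255°): beam 1 = 3.6235 ≠ 0.5176 ✗
  (2.5, 3.5, 210°): beam 1 = 1.7321 ≠ 0.5176 ✗
  …
  (2.5, 1.5, 285°): r_1=0.5176, r_2=3.6235, r_3=3.6235, r_4=1.5529 — all match ✓
No second candidate reproduces the full scan.

(x, y, θ) = (2.5, 1.5, 285°)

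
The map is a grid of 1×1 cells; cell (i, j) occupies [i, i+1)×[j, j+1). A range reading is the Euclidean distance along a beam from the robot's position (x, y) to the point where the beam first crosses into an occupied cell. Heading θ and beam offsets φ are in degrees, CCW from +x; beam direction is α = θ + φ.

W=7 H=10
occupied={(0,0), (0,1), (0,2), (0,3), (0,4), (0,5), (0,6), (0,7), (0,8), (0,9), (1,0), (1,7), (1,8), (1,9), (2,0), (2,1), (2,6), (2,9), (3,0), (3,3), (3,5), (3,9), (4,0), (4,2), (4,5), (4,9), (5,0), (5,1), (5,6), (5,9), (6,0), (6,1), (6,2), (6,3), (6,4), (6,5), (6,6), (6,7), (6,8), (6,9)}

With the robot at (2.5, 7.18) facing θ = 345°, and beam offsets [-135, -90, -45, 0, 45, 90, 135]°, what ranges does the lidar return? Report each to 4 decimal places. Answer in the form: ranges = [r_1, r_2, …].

ranges = [0.3600, 0.1863, 0.2078, 2.5882, 3.6400, 1.8842, 1.0000]

beam 1: φ=-135°, α=210°
  d=(-0.8660,-0.5000)  start (2,7)  tX=0.5774 tY=0.3600  stride 1/|dx|=1.1547 1/|dy|=2.0000
    cross y-line → (2,6), t=0.3600 (wall)
  → r_1 = 0.3600
beam 2: φ=-90°, α=255°
  d=(-0.2588,-0.9659)  start (2,7)  tX=1.9319 tY=0.1863  stride 1/|dx|=3.8637 1/|dy|=1.0353
    cross y-line → (2,6), t=0.1863 (wall)
  → r_2 = 0.1863
beam 3: φ=-45°, α=300°
  d=(0.5000,-0.8660)  start (2,7)  tX=1.0000 tY=0.2078  stride 1/|dx|=2.0000 1/|dy|=1.1547
    cross y-line → (2,6), t=0.2078 (wall)
  → r_3 = 0.2078
beam 4: φ=0°, α=345°
  d=(0.9659,-0.2588)  start (2,7)  tX=0.5176 tY=0.6955  stride 1/|dx|=1.0353 1/|dy|=3.8637
    cross x-line → (3,7), t=0.5176
    cross y-line → (3,6), t=0.6955
    cross x-line → (4,6), t=1.5529
    cross x-line → (5,6), t=2.5882 (wall)
  → r_4 = 2.5882
beam 5: φ=45°, α=30°
  d=(0.8660,0.5000)  start (2,7)  tX=0.5774 tY=1.6400  stride 1/|dx|=1.1547 1/|dy|=2.0000
    cross x-line → (3,7), t=0.5774
    cross y-line → (3,8), t=1.6400
    cross x-line → (4,8), t=1.7321
    cross x-line → (5,8), t=2.8868
    cross y-line → (5,9), t=3.6400 (wall)
  → r_5 = 3.6400
beam 6: φ=90°, α=75°
  d=(0.2588,0.9659)  start (2,7)  tX=1.9319 tY=0.8489  stride 1/|dx|=3.8637 1/|dy|=1.0353
    cross y-line → (2,8), t=0.8489
    cross y-line → (2,9), t=1.8842 (wall)
  → r_6 = 1.8842
beam 7: φ=135°, α=120°
  d=(-0.5000,0.8660)  start (2,7)  tX=1.0000 tY=0.9469  stride 1/|dx|=2.0000 1/|dy|=1.1547
    cross y-line → (2,8), t=0.9469
    cross x-line → (1,8), t=1.0000 (wall)
  → r_7 = 1.0000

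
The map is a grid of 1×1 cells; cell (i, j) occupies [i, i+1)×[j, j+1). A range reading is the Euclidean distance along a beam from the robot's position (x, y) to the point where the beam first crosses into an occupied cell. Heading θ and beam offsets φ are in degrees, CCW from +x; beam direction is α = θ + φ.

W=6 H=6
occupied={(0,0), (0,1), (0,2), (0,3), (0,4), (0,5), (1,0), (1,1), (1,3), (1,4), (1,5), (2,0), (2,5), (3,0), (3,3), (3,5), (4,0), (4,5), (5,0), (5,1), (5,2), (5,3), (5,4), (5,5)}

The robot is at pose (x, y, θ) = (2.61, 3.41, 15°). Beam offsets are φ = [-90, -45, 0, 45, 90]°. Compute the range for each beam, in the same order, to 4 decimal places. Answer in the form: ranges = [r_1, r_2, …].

ranges = [2.4950, 0.4503, 0.4038, 1.8360, 1.6461]

beam 1: φ=-90°, α=285°
  dir = (cos 285°, sin 285°) = (0.2588, -0.9659); from cell (2,3)
  next x-line at t=1.5068, next y-line at t=0.4245; Δt_x=3.8637, Δt_y=1.0353
    y: enter (2,2) at t=0.4245
    y: enter (2,1) at t=1.4597
    x: enter (3,1) at t=1.5068
    y: enter (3,0) at t=2.4950 ← occupied
  → r_1 = 2.4950
beam 2: φ=-45°, α=330°
  dir = (cos 330°, sin 330°) = (0.8660, -0.5000); from cell (2,3)
  next x-line at t=0.4503, next y-line at t=0.8200; Δt_x=1.1547, Δt_y=2.0000
    x: enter (3,3) at t=0.4503 ← occupied
  → r_2 = 0.4503
beam 3: φ=0°, α=15°
  dir = (cos 15°, sin 15°) = (0.9659, 0.2588); from cell (2,3)
  next x-line at t=0.4038, next y-line at t=2.2796; Δt_x=1.0353, Δt_y=3.8637
    x: enter (3,3) at t=0.4038 ← occupied
  → r_3 = 0.4038
beam 4: φ=45°, α=60°
  dir = (cos 60°, sin 60°) = (0.5000, 0.8660); from cell (2,3)
  next x-line at t=0.7800, next y-line at t=0.6813; Δt_x=2.0000, Δt_y=1.1547
    y: enter (2,4) at t=0.6813
    x: enter (3,4) at t=0.7800
    y: enter (3,5) at t=1.8360 ← occupied
  → r_4 = 1.8360
beam 5: φ=90°, α=105°
  dir = (cos 105°, sin 105°) = (-0.2588, 0.9659); from cell (2,3)
  next x-line at t=2.3569, next y-line at t=0.6108; Δt_x=3.8637, Δt_y=1.0353
    y: enter (2,4) at t=0.6108
    y: enter (2,5) at t=1.6461 ← occupied
  → r_5 = 1.6461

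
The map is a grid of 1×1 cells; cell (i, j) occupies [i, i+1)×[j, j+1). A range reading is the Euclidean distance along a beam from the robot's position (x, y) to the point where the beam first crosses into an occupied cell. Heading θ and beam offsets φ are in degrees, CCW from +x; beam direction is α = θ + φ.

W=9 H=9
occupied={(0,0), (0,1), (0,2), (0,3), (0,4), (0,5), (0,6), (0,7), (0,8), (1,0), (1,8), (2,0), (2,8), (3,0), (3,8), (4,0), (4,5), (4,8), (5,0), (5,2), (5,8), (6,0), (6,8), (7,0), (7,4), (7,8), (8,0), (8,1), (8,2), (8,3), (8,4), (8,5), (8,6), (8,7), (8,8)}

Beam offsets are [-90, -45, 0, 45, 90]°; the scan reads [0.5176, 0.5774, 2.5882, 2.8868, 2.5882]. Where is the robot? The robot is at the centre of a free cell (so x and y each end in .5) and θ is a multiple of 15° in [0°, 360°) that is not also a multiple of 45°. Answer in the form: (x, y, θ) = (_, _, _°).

The pose lattice has 46·16 = 736 candidates. Test each by forward raycasting.
  (3.5, 4.5, 330°): beam 1 = 4.0415 ≠ 0.5176 ✗
  (7.5, 5.5, 240°): beam 1 = 5.0000 ≠ 0.5176 ✗
  (3.5, 5.5, 120°): beam 1 = 0.5774 ≠ 0.5176 ✗
  …
  (3.5, 5.5, 75°): r_1=0.5176, r_2=0.5774, r_3=2.5882, r_4=2.8868, r_5=2.5882 — all match ✓
Unique over the lattice → pose = (3.5, 5.5, 75°).

(x, y, θ) = (3.5, 5.5, 75°)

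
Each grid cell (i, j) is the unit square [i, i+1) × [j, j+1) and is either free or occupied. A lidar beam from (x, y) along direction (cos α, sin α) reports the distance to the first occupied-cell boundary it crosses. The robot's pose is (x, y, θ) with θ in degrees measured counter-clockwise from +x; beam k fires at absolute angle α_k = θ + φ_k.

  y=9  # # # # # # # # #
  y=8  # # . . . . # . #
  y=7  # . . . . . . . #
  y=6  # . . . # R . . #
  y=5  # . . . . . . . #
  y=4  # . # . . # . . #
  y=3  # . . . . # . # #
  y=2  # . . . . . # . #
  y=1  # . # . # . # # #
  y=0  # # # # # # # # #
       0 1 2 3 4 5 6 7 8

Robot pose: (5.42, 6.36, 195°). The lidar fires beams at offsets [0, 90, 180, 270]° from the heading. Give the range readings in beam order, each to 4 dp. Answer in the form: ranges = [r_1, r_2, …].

beam 1: φ=0°, α=195°
  d=(-0.9659,-0.2588)  start (5,6)  tX=0.4348 tY=1.3909  stride 1/|dx|=1.0353 1/|dy|=3.8637
    cross x-line → (4,6), t=0.4348 (wall)
  → r_1 = 0.4348
beam 2: φ=90°, α=285°
  d=(0.2588,-0.9659)  start (5,6)  tX=2.2409 tY=0.3727  stride 1/|dx|=3.8637 1/|dy|=1.0353
    cross y-line → (5,5), t=0.3727
    cross y-line → (5,4), t=1.4080 (wall)
  → r_2 = 1.4080
beam 3: φ=180°, α=15°
  d=(0.9659,0.2588)  start (5,6)  tX=0.6005 tY=2.4728  stride 1/|dx|=1.0353 1/|dy|=3.8637
    cross x-line → (6,6), t=0.6005
    cross x-line → (7,6), t=1.6357
    cross y-line → (7,7), t=2.4728
    cross x-line → (8,7), t=2.6710 (wall)
  → r_3 = 2.6710
beam 4: φ=270°, α=105°
  d=(-0.2588,0.9659)  start (5,6)  tX=1.6228 tY=0.6626  stride 1/|dx|=3.8637 1/|dy|=1.0353
    cross y-line → (5,7), t=0.6626
    cross x-line → (4,7), t=1.6228
    cross y-line → (4,8), t=1.6979
    cross y-line → (4,9), t=2.7331 (wall)
  → r_4 = 2.7331

ranges = [0.4348, 1.4080, 2.6710, 2.7331]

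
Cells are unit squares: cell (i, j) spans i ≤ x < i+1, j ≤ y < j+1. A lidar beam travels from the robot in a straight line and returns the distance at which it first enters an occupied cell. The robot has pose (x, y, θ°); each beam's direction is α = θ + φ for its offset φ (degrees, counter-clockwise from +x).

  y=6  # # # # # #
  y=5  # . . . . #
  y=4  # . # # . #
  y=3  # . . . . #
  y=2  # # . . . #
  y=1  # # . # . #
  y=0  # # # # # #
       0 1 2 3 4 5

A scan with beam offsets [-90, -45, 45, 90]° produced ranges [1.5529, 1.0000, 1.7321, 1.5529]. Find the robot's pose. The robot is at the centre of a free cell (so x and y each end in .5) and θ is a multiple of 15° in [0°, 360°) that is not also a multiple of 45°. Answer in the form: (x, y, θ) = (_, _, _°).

Candidates: 15 free-cell centres × 16 headings = 240 poses. Raycast each; keep the one whose scan matches to 4 dp.
  (3.5, 5.5, 330°): beam 1 = 0.5774 ≠ 1.5529 ✗
  (1.5, 5.5, 330°): beam 1 = 1.0000 ≠ 1.5529 ✗
  (3.5, 3.5, 75°): beam 2 = 1.7321 ≠ 1.0000 ✗
  …
  (2.5, 2.5, 15°): r_1=1.5529, r_2=1.0000, r_3=1.7321, r_4=1.5529 — all match ✓
No second candidate reproduces the full scan.

(x, y, θ) = (2.5, 2.5, 15°)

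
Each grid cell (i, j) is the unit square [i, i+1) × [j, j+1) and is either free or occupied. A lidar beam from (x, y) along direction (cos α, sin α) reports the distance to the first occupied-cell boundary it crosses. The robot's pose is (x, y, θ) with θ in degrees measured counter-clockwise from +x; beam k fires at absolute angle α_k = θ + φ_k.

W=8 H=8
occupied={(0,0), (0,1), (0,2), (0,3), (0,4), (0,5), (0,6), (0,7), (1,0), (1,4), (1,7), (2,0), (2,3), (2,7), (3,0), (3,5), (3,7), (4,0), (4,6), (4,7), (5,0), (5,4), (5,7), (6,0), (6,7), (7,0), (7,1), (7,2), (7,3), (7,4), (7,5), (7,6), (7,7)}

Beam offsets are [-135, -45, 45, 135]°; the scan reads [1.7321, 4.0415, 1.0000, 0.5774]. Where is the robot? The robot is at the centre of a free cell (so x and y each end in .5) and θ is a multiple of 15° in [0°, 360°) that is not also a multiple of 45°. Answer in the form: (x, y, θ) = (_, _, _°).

Candidates: 31 free-cell centres × 16 headings = 496 poses. Raycast each; keep the one whose scan matches to 4 dp.
  (2.5, 5.5, 345°): beam 1 = 1.0000 ≠ 1.7321 ✗
  (1.5, 6.5, 255°): beam 1 = 0.5774 ≠ 1.7321 ✗
  (4.5, 1.5, 75°): beam 1 = 0.5774 ≠ 1.7321 ✗
  (3.5, 2.5, 300°): beam 1 = 2.5882 ≠ 1.7321 ✗
  …
  (5.5, 1.5, 165°): r_1=1.7321, r_2=4.0415, r_3=1.0000, r_4=0.5774 — all match ✓
Unique over the lattice → pose = (5.5, 1.5, 165°).

(x, y, θ) = (5.5, 1.5, 165°)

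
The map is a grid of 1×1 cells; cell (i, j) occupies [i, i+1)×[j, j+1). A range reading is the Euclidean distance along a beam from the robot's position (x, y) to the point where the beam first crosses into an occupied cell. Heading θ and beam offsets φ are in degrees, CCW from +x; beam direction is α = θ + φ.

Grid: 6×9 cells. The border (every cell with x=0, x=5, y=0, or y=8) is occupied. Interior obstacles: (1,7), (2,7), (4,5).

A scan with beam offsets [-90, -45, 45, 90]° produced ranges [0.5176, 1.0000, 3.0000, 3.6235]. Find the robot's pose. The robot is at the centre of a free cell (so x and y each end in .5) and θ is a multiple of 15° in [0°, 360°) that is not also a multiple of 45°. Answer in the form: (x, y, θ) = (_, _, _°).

Enumerate (i+0.5, j+0.5, θ) over the 25 free cells and 16 admissible headings. For each, cast all 4 beams and compare to the given ranges.
  (3.5, 7.5, 75°): beam 1 = 1.5529 ≠ 0.5176 ✗
  (3.5, 2.5, 30°): beam 1 = 1.7321 ≠ 0.5176 ✗
  (1.5, 3.5, 285°): beam 3 = 4.0415 ≠ 3.0000 ✗
  (3.5, 7.5, 15°): beam 1 = 1.9319 ≠ 0.5176 ✗
  …
  (1.5, 2.5, 285°): r_1=0.5176, r_2=1.0000, r_3=3.0000, r_4=3.6235 — all match ✓
Only this pose fits every beam.

(x, y, θ) = (1.5, 2.5, 285°)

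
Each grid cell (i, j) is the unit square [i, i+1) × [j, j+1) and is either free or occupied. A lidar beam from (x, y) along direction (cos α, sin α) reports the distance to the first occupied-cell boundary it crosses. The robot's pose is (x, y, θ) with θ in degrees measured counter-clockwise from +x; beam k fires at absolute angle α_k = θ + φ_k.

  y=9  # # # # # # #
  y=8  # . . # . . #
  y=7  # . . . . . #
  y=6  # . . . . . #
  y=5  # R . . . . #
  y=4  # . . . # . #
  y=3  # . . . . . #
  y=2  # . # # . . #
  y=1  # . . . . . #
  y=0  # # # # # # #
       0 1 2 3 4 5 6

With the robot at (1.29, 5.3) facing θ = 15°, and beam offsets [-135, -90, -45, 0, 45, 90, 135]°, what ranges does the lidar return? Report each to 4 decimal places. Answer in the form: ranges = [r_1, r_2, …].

beam 1: φ=-135°, α=240°
  dir = (cos 240°, sin 240°) = (-0.5000, -0.8660); from cell (1,5)
  next x-line at t=0.5800, next y-line at t=0.3464; Δt_x=2.0000, Δt_y=1.1547
    y: enter (1,4) at t=0.3464
    x: enter (0,4) at t=0.5800 ← occupied
  → r_1 = 0.5800
beam 2: φ=-90°, α=285°
  dir = (cos 285°, sin 285°) = (0.2588, -0.9659); from cell (1,5)
  next x-line at t=2.7432, next y-line at t=0.3106; Δt_x=3.8637, Δt_y=1.0353
    y: enter (1,4) at t=0.3106
    y: enter (1,3) at t=1.3459
    y: enter (1,2) at t=2.3811
    x: enter (2,2) at t=2.7432 ← occupied
  → r_2 = 2.7432
beam 3: φ=-45°, α=330°
  dir = (cos 330°, sin 330°) = (0.8660, -0.5000); from cell (1,5)
  next x-line at t=0.8198, next y-line at t=0.6000; Δt_x=1.1547, Δt_y=2.0000
    y: enter (1,4) at t=0.6000
    x: enter (2,4) at t=0.8198
    x: enter (3,4) at t=1.9745
    y: enter (3,3) at t=2.6000
    x: enter (4,3) at t=3.1292
    x: enter (5,3) at t=4.2839
    y: enter (5,2) at t=4.6000
    x: enter (6,2) at t=5.4386 ← occupied
  → r_3 = 5.4386
beam 4: φ=0°, α=15°
  dir = (cos 15°, sin 15°) = (0.9659, 0.2588); from cell (1,5)
  next x-line at t=0.7350, next y-line at t=2.7046; Δt_x=1.0353, Δt_y=3.8637
    x: enter (2,5) at t=0.7350
    x: enter (3,5) at t=1.7703
    y: enter (3,6) at t=2.7046
    x: enter (4,6) at t=2.8056
    x: enter (5,6) at t=3.8409
    x: enter (6,6) at t=4.8762 ← occupied
  → r_4 = 4.8762
beam 5: φ=45°, α=60°
  dir = (cos 60°, sin 60°) = (0.5000, 0.8660); from cell (1,5)
  next x-line at t=1.4200, next y-line at t=0.8083; Δt_x=2.0000, Δt_y=1.1547
    y: enter (1,6) at t=0.8083
    x: enter (2,6) at t=1.4200
    y: enter (2,7) at t=1.9630
    y: enter (2,8) at t=3.1177
    x: enter (3,8) at t=3.4200 ← occupied
  → r_5 = 3.4200
beam 6: φ=90°, α=105°
  dir = (cos 105°, sin 105°) = (-0.2588, 0.9659); from cell (1,5)
  next x-line at t=1.1205, next y-line at t=0.7247; Δt_x=3.8637, Δt_y=1.0353
    y: enter (1,6) at t=0.7247
    x: enter (0,6) at t=1.1205 ← occupied
  → r_6 = 1.1205
beam 7: φ=135°, α=150°
  dir = (cos 150°, sin 150°) = (-0.8660, 0.5000); from cell (1,5)
  next x-line at t=0.3349, next y-line at t=1.4000; Δt_x=1.1547, Δt_y=2.0000
    x: enter (0,5) at t=0.3349 ← occupied
  → r_7 = 0.3349

ranges = [0.5800, 2.7432, 5.4386, 4.8762, 3.4200, 1.1205, 0.3349]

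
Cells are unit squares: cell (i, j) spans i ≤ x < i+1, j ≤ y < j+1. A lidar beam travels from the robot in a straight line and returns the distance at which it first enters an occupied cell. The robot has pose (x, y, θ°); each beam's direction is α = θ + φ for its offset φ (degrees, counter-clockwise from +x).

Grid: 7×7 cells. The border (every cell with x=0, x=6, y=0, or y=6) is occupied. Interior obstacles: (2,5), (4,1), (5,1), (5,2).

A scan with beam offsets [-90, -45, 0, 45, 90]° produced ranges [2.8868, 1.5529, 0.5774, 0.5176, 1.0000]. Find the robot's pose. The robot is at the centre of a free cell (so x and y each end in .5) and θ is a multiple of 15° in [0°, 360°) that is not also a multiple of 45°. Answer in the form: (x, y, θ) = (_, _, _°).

(x, y, θ) = (5.5, 4.5, 330°)

Enumerate (i+0.5, j+0.5, θ) over the 21 free cells and 16 admissible headings. For each, cast all 5 beams and compare to the given ranges.
  (4.5, 4.5, 120°): beam 1 = 1.7321 ≠ 2.8868 ✗
  (5.5, 5.5, 330°): beam 1 = 5.1962 ≠ 2.8868 ✗
  (2.5, 1.5, 210°): beam 1 = 3.0000 ≠ 2.8868 ✗
  (3.5, 1.5, 255°): beam 1 = 2.5882 ≠ 2.8868 ✗
  …
  (5.5, 4.5, 330°): r_1=2.8868, r_2=1.5529, r_3=0.5774, r_4=0.5176, r_5=1.0000 — all match ✓
Only this pose fits every beam.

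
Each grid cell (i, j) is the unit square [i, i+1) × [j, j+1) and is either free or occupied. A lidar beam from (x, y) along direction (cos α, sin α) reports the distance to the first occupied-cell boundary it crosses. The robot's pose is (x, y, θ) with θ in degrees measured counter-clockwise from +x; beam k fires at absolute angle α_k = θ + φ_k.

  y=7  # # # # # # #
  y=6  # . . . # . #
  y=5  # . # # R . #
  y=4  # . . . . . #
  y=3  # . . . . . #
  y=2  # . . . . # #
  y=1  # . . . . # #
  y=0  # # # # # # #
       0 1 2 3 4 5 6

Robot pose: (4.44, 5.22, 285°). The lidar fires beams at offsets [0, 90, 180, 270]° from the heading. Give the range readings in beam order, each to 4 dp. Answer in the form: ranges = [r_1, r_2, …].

beam 1: φ=0°, α=285°
  dir = (cos 285°, sin 285°) = (0.2588, -0.9659); from cell (4,5)
  next x-line at t=2.1637, next y-line at t=0.2278; Δt_x=3.8637, Δt_y=1.0353
    y: enter (4,4) at t=0.2278
    y: enter (4,3) at t=1.2630
    x: enter (5,3) at t=2.1637
    y: enter (5,2) at t=2.2983 ← occupied
  → r_1 = 2.2983
beam 2: φ=90°, α=15°
  dir = (cos 15°, sin 15°) = (0.9659, 0.2588); from cell (4,5)
  next x-line at t=0.5798, next y-line at t=3.0137; Δt_x=1.0353, Δt_y=3.8637
    x: enter (5,5) at t=0.5798
    x: enter (6,5) at t=1.6150 ← occupied
  → r_2 = 1.6150
beam 3: φ=180°, α=105°
  dir = (cos 105°, sin 105°) = (-0.2588, 0.9659); from cell (4,5)
  next x-line at t=1.7000, next y-line at t=0.8075; Δt_x=3.8637, Δt_y=1.0353
    y: enter (4,6) at t=0.8075 ← occupied
  → r_3 = 0.8075
beam 4: φ=270°, α=195°
  dir = (cos 195°, sin 195°) = (-0.9659, -0.2588); from cell (4,5)
  next x-line at t=0.4555, next y-line at t=0.8500; Δt_x=1.0353, Δt_y=3.8637
    x: enter (3,5) at t=0.4555 ← occupied
  → r_4 = 0.4555

ranges = [2.2983, 1.6150, 0.8075, 0.4555]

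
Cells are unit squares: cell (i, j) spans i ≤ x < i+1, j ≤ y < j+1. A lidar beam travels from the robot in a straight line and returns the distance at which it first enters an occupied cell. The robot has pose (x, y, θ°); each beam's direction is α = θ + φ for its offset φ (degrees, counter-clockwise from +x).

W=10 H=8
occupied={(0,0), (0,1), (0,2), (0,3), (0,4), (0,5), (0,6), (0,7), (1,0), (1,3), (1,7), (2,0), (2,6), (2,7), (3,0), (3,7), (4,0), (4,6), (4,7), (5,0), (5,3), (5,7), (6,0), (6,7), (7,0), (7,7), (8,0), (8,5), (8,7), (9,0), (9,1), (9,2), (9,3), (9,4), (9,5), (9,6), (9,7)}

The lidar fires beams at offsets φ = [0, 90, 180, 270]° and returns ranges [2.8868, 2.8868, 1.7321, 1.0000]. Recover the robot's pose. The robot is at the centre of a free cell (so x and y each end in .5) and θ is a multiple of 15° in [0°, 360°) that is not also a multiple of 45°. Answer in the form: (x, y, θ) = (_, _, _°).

(x, y, θ) = (2.5, 4.5, 330°)

The pose lattice has 43·16 = 688 candidates. Test each by forward raycasting.
  (8.5, 4.5, 105°): beam 1 = 0.5176 ≠ 2.8868 ✗
  (2.5, 5.5, 75°): beam 1 = 0.5176 ≠ 2.8868 ✗
  (1.5, 4.5, 255°): beam 1 = 0.5176 ≠ 2.8868 ✗
  …
  (2.5, 4.5, 330°): r_1=2.8868, r_2=2.8868, r_3=1.7321, r_4=1.0000 — all match ✓
Unique over the lattice → pose = (2.5, 4.5, 330°).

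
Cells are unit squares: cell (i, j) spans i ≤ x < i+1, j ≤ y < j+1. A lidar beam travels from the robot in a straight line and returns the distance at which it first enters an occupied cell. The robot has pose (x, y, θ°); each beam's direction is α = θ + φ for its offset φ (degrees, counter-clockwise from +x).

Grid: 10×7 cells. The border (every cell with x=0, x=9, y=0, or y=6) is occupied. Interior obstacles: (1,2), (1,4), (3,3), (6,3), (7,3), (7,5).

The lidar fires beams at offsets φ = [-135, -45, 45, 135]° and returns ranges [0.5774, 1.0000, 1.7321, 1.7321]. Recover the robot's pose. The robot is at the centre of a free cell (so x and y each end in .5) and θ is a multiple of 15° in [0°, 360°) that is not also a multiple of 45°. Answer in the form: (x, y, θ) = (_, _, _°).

The pose lattice has 34·16 = 544 candidates. Test each by forward raycasting.
  (7.5, 1.5, 30°): beam 1 = 0.5176 ≠ 0.5774 ✗
  (3.5, 4.5, 30°): beam 1 = 0.5176 ≠ 0.5774 ✗
  (4.5, 3.5, 330°): beam 1 = 0.5176 ≠ 0.5774 ✗
  (6.5, 5.5, 195°): beam 3 = 5.1962 ≠ 1.7321 ✗
  …
  (7.5, 2.5, 195°): r_1=0.5774, r_2=1.0000, r_3=1.7321, r_4=1.7321 — all match ✓
Only this pose fits every beam.

(x, y, θ) = (7.5, 2.5, 195°)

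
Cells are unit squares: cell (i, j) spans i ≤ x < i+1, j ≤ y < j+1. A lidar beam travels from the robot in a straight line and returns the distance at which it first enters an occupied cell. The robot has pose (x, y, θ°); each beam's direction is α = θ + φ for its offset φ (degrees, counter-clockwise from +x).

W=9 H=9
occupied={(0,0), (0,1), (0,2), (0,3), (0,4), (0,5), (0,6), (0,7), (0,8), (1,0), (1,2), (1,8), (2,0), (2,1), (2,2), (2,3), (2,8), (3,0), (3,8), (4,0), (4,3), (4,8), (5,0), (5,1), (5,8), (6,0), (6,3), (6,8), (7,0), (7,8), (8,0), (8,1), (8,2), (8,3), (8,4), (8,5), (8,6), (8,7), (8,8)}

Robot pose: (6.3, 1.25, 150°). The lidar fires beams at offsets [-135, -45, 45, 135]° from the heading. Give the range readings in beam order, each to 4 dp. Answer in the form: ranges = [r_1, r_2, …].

beam 1: φ=-135°, α=15°
  dir = (cos 15°, sin 15°) = (0.9659, 0.2588); from cell (6,1)
  next x-line at t=0.7247, next y-line at t=2.8978; Δt_x=1.0353, Δt_y=3.8637
    x: enter (7,1) at t=0.7247
    x: enter (8,1) at t=1.7600 ← occupied
  → r_1 = 1.7600
beam 2: φ=-45°, α=105°
  dir = (cos 105°, sin 105°) = (-0.2588, 0.9659); from cell (6,1)
  next x-line at t=1.1591, next y-line at t=0.7765; Δt_x=3.8637, Δt_y=1.0353
    y: enter (6,2) at t=0.7765
    x: enter (5,2) at t=1.1591
    y: enter (5,3) at t=1.8117
    y: enter (5,4) at t=2.8470
    y: enter (5,5) at t=3.8823
    y: enter (5,6) at t=4.9176
    x: enter (4,6) at t=5.0228
    y: enter (4,7) at t=5.9528
    y: enter (4,8) at t=6.9881 ← occupied
  → r_2 = 6.9881
beam 3: φ=45°, α=195°
  dir = (cos 195°, sin 195°) = (-0.9659, -0.2588); from cell (6,1)
  next x-line at t=0.3106, next y-line at t=0.9659; Δt_x=1.0353, Δt_y=3.8637
    x: enter (5,1) at t=0.3106 ← occupied
  → r_3 = 0.3106
beam 4: φ=135°, α=285°
  dir = (cos 285°, sin 285°) = (0.2588, -0.9659); from cell (6,1)
  next x-line at t=2.7046, next y-line at t=0.2588; Δt_x=3.8637, Δt_y=1.0353
    y: enter (6,0) at t=0.2588 ← occupied
  → r_4 = 0.2588

ranges = [1.7600, 6.9881, 0.3106, 0.2588]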